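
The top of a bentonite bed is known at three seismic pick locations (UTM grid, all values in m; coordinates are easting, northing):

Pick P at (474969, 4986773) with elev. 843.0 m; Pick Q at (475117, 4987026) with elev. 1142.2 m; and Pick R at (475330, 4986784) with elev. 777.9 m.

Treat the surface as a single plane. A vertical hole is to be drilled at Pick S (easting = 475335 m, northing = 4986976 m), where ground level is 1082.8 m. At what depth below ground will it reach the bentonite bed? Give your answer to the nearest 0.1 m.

Let the plane be z = a·easting + b·northing + c.
Pick Q−Pick P: 148a + 253b = 299.2;  Pick R−Pick P: 361a + 11b = −65.1.
Solving gives a = −0.220294298, b = 1.311476506.
Then c = 843 − a·474969 − b·4986773 = −6434559.67.
At (475335, 4986976): z_contact = −104713.59 + 6540301.86 − 6434559.67 = 1028.60 m.
Depth below ground = 1082.8 − 1028.60 = 54.2 m.

54.2 m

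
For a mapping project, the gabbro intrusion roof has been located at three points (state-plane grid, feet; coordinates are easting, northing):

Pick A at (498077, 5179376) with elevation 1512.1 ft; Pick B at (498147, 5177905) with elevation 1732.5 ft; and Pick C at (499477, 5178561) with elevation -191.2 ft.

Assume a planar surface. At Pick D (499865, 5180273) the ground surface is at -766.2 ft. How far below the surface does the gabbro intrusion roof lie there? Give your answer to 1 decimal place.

311.1 ft

Let the plane be z = a·easting + b·northing + c.
Pick B−Pick A: 70a − 1471b = 220.4;  Pick C−Pick A: 1400a − 815b = −1703.3.
Solving gives a = −1.341014458, b = −0.213644468.
Then c = 1512.1 − a·498077 − b·5179376 = 1775985.59.
At (499865, 5180273): z_contact = −670326.19 − 1106736.67 + 1775985.59 = -1077.27 ft.
Depth below ground = -766.2 − (-1077.27) = 311.1 ft.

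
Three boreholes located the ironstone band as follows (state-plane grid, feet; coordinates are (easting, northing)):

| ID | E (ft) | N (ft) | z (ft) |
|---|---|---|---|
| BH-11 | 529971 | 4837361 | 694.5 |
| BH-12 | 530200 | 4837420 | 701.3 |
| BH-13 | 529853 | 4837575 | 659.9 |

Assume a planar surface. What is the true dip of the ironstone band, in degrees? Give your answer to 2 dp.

Let the plane be z = a·E + b·N + c.
BH-12−BH-11: 229a + 59b = 6.8;  BH-13−BH-11: −118a + 214b = −34.6.
Solving gives a = 0.06247, b = −0.12723.
Gradient magnitude |∇z| = √(a² + b²) = √(0.00390 + 0.01619) = 0.14174.
True dip = arctan(0.14174) = 8.07°, dipping toward NNW (azimuth ≈ 334°).

8.07°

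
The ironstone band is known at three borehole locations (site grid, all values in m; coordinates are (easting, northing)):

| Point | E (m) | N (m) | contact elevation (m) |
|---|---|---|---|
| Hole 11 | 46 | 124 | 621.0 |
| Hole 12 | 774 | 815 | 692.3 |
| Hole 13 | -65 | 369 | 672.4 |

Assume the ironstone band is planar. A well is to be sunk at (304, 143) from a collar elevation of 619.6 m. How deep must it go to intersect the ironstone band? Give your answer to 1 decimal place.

Two edge vectors: Hole 11→Hole 12 = (728, 691, 71.3), Hole 11→Hole 13 = (-111, 245, 51.4).
Normal n = (Hole 11→Hole 12) × (Hole 11→Hole 13) = (18048.9, -45333.5, 255061).
So ∂z/∂E = −n_x/n_z = −0.07076 and ∂z/∂N = −n_y/n_z = 0.17774.
Intercept c from Hole 11: 621 + 3.26 − 22.04 = 602.22.
At (304, 143): z_contact = −21.51 + 25.42 + 602.22 = 606.12 m.
Depth below ground = 619.6 − 606.12 = 13.5 m.

13.5 m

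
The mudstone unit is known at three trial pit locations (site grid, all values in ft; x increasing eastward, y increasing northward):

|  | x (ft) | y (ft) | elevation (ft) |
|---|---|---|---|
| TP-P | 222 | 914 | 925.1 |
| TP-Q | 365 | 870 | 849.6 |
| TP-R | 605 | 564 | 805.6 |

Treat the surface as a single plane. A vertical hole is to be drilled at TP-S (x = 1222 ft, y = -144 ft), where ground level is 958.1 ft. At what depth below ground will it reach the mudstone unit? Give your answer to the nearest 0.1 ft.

293.6 ft

Two edge vectors: TP-P→TP-Q = (143, -44, -75.5), TP-P→TP-R = (383, -350, -119.5).
Normal n = (TP-P→TP-Q) × (TP-P→TP-R) = (-21167, -11828, -33198).
So ∂z/∂x = −n_x/n_z = −0.637599 and ∂z/∂y = −n_y/n_z = −0.356287.
Intercept c from TP-P: 925.1 + 141.55 + 325.65 = 1392.29.
At (1222, -144): z_contact = −779.15 + 51.31 + 1392.29 = 664.45 ft.
Depth below ground = 958.1 − 664.45 = 293.6 ft.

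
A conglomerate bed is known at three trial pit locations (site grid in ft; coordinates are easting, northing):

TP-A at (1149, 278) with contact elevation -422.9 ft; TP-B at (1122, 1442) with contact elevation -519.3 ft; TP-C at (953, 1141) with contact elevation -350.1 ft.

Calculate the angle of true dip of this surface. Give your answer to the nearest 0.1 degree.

39.6°

Let the plane be z = a·easting + b·northing + c.
TP-B−TP-A: −27a + 1164b = −96.4;  TP-C−TP-A: −196a + 863b = 72.8.
Solving gives a = −0.81981, b = −0.10183.
Gradient magnitude |∇z| = √(a² + b²) = √(0.67209 + 0.01037) = 0.82611.
True dip = arctan(0.82611) = 39.6°, dipping toward E (azimuth ≈ 083°).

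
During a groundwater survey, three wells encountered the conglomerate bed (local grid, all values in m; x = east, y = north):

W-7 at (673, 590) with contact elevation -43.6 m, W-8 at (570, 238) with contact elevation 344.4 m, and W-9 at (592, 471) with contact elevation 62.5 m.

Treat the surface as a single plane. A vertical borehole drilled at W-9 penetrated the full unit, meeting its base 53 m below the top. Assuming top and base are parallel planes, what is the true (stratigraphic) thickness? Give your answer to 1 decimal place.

Let the plane be z = a·x + b·y + c.
W-8−W-7: −103a − 352b = 388;  W-9−W-7: −81a − 119b = 106.1.
Solving gives a = 0.54290, b = −1.26113.
|∇z| = √(a²+b²) = 1.37302, so dip δ = arctan(1.37302) = 53.93°.
True thickness = vertical thickness × cos δ = 53 × cos 53.93° = 31.2 m.

31.2 m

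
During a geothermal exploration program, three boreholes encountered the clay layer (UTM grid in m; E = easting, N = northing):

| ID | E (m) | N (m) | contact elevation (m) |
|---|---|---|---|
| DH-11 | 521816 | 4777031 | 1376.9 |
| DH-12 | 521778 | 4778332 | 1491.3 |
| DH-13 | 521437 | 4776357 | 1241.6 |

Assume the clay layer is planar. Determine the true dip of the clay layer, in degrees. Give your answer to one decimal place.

12.0°

Two edge vectors: DH-11→DH-12 = (-38, 1301, 114.4), DH-11→DH-13 = (-379, -674, -135.3).
Normal n = (DH-11→DH-12) × (DH-11→DH-13) = (-98919.7, -48499, 518691).
So ∂z/∂E = −n_x/n_z = 0.19071 and ∂z/∂N = −n_y/n_z = 0.09350.
Gradient magnitude |∇z| = √(a² + b²) = √(0.03637 + 0.00874) = 0.21240.
True dip = arctan(0.21240) = 12.0°, dipping toward WSW (azimuth ≈ 244°).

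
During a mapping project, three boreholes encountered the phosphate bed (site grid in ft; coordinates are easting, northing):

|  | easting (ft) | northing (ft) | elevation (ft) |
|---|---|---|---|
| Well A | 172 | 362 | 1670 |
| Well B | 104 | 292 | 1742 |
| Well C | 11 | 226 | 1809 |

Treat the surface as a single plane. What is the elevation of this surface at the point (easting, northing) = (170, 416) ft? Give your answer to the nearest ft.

Two edge vectors: Well A→Well B = (-68, -70, 72), Well A→Well C = (-161, -136, 139).
Normal n = (Well A→Well B) × (Well A→Well C) = (62, -2140, -2022).
So ∂z/∂easting = −n_x/n_z = 0.03066 and ∂z/∂northing = −n_y/n_z = −1.05836.
Intercept c from Well A: 1670 − 5.27 + 383.13 = 2047.85.
At (170, 416): z = 5.2 − 440.3 + 2047.85 = 1612.8 ft.

1613 ft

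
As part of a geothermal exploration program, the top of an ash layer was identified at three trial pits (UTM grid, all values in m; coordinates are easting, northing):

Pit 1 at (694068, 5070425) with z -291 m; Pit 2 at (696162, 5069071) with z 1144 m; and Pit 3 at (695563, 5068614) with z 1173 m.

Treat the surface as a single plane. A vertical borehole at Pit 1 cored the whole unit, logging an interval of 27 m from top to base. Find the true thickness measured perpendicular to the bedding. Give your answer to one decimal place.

Let the plane be z = a·easting + b·northing + c.
Pit 2−Pit 1: 2094a − 1354b = 1435;  Pit 3−Pit 1: 1495a − 1811b = 1464.
Solving gives a = 0.34871, b = −0.52053.
|∇z| = √(a²+b²) = 0.62654, so dip δ = arctan(0.62654) = 32.07°.
True thickness = vertical thickness × cos δ = 27 × cos 32.07° = 22.9 m.

22.9 m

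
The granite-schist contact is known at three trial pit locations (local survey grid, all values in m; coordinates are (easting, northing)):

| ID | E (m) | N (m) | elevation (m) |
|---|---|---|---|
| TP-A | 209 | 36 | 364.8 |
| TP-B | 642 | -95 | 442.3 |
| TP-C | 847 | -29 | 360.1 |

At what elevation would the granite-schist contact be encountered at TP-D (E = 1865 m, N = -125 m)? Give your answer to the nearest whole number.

345 m

Let the plane be z = a·E + b·N + c.
TP-B−TP-A: 433a − 131b = 77.5;  TP-C−TP-A: 638a − 65b = −4.7.
Solving gives a = −0.10198, b = −0.92869.
Then c = 364.8 − a·209 − b·36 = 419.55.
At (1865, -125): z = −190.2 + 116.1 + 419.55 = 345.4 m.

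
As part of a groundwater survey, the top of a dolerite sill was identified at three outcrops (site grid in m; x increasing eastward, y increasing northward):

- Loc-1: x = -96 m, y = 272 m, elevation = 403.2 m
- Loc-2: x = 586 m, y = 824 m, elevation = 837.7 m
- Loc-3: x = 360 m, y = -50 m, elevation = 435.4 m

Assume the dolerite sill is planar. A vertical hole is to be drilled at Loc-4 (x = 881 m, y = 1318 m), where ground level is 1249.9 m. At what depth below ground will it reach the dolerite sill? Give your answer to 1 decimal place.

Let the plane be z = a·x + b·y + c.
Loc-2−Loc-1: 682a + 552b = 434.5;  Loc-3−Loc-1: 456a − 322b = 32.2.
Solving gives a = 0.334560, b = 0.373787.
Then c = 403.2 − a·-96 − b·272 = 333.65.
At (881, 1318): z_contact = 294.75 + 492.65 + 333.65 = 1121.05 m.
Depth below ground = 1249.9 − 1121.05 = 128.9 m.

128.9 m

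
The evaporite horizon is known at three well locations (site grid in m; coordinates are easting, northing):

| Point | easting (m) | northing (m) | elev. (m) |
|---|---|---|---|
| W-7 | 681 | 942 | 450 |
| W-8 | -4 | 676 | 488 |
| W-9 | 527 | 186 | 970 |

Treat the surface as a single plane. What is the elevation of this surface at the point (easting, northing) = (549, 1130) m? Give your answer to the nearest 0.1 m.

281.6 m

Let the plane be z = a·easting + b·northing + c.
W-8−W-7: −685a − 266b = 38;  W-9−W-7: −154a − 756b = 520.
Solving gives a = 0.229803, b = −0.734642.
Then c = 450 − a·681 − b·942 = 985.54.
At (549, 1130): z = 126.2 − 830.1 + 985.54 = 281.6 m.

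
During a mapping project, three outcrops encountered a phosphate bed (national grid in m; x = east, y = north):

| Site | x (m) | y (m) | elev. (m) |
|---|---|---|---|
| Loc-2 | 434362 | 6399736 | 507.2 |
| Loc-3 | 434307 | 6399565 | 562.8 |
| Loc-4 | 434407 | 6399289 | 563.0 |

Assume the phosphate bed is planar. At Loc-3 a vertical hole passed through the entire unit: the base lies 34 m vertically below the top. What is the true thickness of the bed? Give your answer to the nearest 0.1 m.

Two edge vectors: Loc-2→Loc-3 = (-55, -171, 55.6), Loc-2→Loc-4 = (45, -447, 55.8).
Normal n = (Loc-2→Loc-3) × (Loc-2→Loc-4) = (15311.4, 5571, 32280).
So ∂z/∂x = −n_x/n_z = −0.47433 and ∂z/∂y = −n_y/n_z = −0.17258.
|∇z| = √(a²+b²) = 0.50475, so dip δ = arctan(0.50475) = 26.78°.
True thickness = vertical thickness × cos δ = 34 × cos 26.78° = 30.4 m.

30.4 m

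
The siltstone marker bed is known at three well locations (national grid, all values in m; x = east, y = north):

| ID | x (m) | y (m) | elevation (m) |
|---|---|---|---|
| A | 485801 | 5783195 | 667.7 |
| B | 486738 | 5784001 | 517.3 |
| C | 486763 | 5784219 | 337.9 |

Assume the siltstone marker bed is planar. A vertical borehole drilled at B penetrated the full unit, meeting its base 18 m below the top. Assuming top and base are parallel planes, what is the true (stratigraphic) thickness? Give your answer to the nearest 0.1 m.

Two edge vectors: A→B = (937, 806, -150.4), A→C = (962, 1024, -329.8).
Normal n = (A→B) × (A→C) = (-111809.2, 164337.8, 184116).
So ∂z/∂x = −n_x/n_z = 0.60728 and ∂z/∂y = −n_y/n_z = −0.89258.
|∇z| = √(a²+b²) = 1.07957, so dip δ = arctan(1.07957) = 47.19°.
True thickness = vertical thickness × cos δ = 18 × cos 47.19° = 12.2 m.

12.2 m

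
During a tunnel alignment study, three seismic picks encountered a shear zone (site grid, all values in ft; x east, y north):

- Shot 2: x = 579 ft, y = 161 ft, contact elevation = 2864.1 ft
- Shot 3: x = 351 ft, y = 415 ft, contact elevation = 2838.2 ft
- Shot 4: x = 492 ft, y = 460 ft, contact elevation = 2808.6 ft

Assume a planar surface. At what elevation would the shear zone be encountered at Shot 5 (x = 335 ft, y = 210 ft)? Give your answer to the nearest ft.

2887 ft

Two edge vectors: Shot 2→Shot 3 = (-228, 254, -25.9), Shot 2→Shot 4 = (-87, 299, -55.5).
Normal n = (Shot 2→Shot 3) × (Shot 2→Shot 4) = (-6352.9, -10400.7, -46074).
So ∂z/∂x = −n_x/n_z = −0.13788 and ∂z/∂y = −n_y/n_z = −0.22574.
Intercept c from Shot 2: 2864.1 + 79.84 + 36.34 = 2980.28.
At (335, 210): z = −46.2 − 47.4 + 2980.28 = 2886.7 ft.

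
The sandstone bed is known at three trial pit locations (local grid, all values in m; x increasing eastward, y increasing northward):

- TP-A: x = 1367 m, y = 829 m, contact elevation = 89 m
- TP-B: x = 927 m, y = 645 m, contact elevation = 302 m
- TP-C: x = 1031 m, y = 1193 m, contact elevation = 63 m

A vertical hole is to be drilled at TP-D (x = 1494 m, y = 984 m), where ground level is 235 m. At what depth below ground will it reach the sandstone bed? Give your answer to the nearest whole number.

Two edge vectors: TP-A→TP-B = (-440, -184, 213), TP-A→TP-C = (-336, 364, -26).
Normal n = (TP-A→TP-B) × (TP-A→TP-C) = (-72748, -83008, -221984).
So ∂z/∂x = −n_x/n_z = −0.32772 and ∂z/∂y = −n_y/n_z = −0.37394.
Intercept c from TP-A: 89 + 447.99 + 309.99 = 846.98.
At (1494, 984): z_contact = −489.6 − 368.0 + 846.98 = -10.6 m.
Depth below ground = 235 − (-10.6) = 246 m.

246 m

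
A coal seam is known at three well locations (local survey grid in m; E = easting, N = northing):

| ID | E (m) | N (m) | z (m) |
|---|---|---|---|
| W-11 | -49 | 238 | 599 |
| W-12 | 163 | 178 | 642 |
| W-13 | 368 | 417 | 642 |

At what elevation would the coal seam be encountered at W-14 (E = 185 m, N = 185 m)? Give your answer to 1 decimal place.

644.6 m

Let the plane be z = a·E + b·N + c.
W-12−W-11: 212a − 60b = 43;  W-13−W-11: 417a + 179b = 43.
Solving gives a = 0.16321, b = −0.13999.
Then c = 599 − a·-49 − b·238 = 640.32.
At (185, 185): z = 30.2 − 25.9 + 640.32 = 644.6 m.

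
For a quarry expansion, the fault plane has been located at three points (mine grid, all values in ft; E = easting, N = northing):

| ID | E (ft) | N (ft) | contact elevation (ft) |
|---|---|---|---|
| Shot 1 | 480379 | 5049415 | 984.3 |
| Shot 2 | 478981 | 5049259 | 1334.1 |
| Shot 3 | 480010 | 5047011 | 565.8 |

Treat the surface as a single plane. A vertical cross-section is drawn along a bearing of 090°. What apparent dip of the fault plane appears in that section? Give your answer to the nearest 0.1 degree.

15.3°

Let the plane be z = a·E + b·N + c.
Shot 2−Shot 1: −1398a − 156b = 349.8;  Shot 3−Shot 1: −369a − 2404b = −418.5.
Solving gives a = −0.27434, b = 0.21619.
Unit vector along 090° is (sin 90°, cos 90°) = (1.0000, 0.0000).
Slope in that direction = a·(1.0000) + b·(0.0000) = −0.27434.
Apparent dip = arctan|0.27434| = 15.3° (true dip is 19.3°, so apparent ≤ true as expected).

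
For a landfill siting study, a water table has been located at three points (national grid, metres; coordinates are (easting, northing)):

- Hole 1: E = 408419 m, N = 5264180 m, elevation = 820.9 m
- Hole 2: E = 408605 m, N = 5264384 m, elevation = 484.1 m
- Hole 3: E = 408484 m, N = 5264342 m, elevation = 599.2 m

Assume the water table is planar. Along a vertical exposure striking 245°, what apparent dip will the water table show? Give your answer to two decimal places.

44.60°

Two edge vectors: Hole 1→Hole 2 = (186, 204, -336.8), Hole 1→Hole 3 = (65, 162, -221.7).
Normal n = (Hole 1→Hole 2) × (Hole 1→Hole 3) = (9334.8, 19344.2, 16872).
So ∂z/∂E = −n_x/n_z = −0.55327 and ∂z/∂N = −n_y/n_z = −1.14653.
Unit vector along 245° is (sin 245°, cos 245°) = (-0.9063, -0.4226).
Slope in that direction = a·(-0.9063) + b·(-0.4226) = 0.98598.
Apparent dip = arctan|0.98598| = 44.60° (true dip is 51.8°, so apparent ≤ true as expected).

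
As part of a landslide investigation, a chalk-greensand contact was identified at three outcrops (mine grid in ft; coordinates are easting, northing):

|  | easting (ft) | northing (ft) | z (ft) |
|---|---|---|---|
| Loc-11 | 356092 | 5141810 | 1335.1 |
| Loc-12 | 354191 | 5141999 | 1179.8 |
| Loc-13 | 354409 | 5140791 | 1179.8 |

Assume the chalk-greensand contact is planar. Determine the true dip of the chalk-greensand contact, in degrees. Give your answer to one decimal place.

4.8°

Let the plane be z = a·easting + b·northing + c.
Loc-12−Loc-11: −1901a + 189b = −155.3;  Loc-13−Loc-11: −1683a − 1019b = −155.3.
Solving gives a = 0.08319, b = 0.01501.
Gradient magnitude |∇z| = √(a² + b²) = √(0.00692 + 0.00023) = 0.08453.
True dip = arctan(0.08453) = 4.8°, dipping toward W (azimuth ≈ 260°).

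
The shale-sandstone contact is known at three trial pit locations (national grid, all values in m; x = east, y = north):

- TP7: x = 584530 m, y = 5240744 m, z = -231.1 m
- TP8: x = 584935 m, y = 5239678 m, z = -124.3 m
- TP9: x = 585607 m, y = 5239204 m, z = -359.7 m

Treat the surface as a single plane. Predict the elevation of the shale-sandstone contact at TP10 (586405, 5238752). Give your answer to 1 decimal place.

Let the plane be z = a·x + b·y + c.
TP8−TP7: 405a − 1066b = 106.8;  TP9−TP7: 1077a − 1540b = −128.6.
Solving gives a = −0.575076185, b = −0.318673410.
Then c = -231.1 − a·584530 − b·5240744 = 2006003.94.
At (586405, 5238752): z = −337227.6 − 1669451.0 + 2006003.94 = -674.6 m.

-674.6 m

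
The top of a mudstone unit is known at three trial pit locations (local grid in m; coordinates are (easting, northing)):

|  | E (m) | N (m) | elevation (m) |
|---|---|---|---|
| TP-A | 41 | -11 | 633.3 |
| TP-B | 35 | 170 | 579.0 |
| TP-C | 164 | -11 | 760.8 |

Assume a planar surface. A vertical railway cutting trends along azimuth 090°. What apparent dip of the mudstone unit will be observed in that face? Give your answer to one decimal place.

46.0°

Two edge vectors: TP-A→TP-B = (-6, 181, -54.3), TP-A→TP-C = (123, 0, 127.5).
Normal n = (TP-A→TP-B) × (TP-A→TP-C) = (23077.5, -5913.9, -22263).
So ∂z/∂E = −n_x/n_z = 1.03659 and ∂z/∂N = −n_y/n_z = −0.26564.
Unit vector along 090° is (sin 90°, cos 90°) = (1.0000, 0.0000).
Slope in that direction = a·(1.0000) + b·(0.0000) = 1.03659.
Apparent dip = arctan|1.03659| = 46.0° (true dip is 46.9°, so apparent ≤ true as expected).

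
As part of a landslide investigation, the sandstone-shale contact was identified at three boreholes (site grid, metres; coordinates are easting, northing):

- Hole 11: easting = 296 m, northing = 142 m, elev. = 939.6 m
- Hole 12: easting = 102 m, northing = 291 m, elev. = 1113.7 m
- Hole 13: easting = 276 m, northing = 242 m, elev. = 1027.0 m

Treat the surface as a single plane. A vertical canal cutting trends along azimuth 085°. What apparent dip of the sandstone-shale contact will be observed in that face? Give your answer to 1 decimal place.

Two edge vectors: Hole 11→Hole 12 = (-194, 149, 174.1), Hole 11→Hole 13 = (-20, 100, 87.4).
Normal n = (Hole 11→Hole 12) × (Hole 11→Hole 13) = (-4387.4, 13473.6, -16420).
So ∂z/∂easting = −n_x/n_z = −0.26720 and ∂z/∂northing = −n_y/n_z = 0.82056.
Unit vector along 085° is (sin 85°, cos 85°) = (0.9962, 0.0872).
Slope in that direction = a·(0.9962) + b·(0.0872) = −0.19467.
Apparent dip = arctan|0.19467| = 11.0° (true dip is 40.8°, so apparent ≤ true as expected).

11.0°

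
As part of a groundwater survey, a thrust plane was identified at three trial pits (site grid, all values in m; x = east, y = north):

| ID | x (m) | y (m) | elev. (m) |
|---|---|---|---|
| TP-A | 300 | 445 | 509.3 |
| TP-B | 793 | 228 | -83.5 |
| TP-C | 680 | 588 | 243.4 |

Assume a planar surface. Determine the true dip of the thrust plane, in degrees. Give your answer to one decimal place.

Two edge vectors: TP-A→TP-B = (493, -217, -592.8), TP-A→TP-C = (380, 143, -265.9).
Normal n = (TP-A→TP-B) × (TP-A→TP-C) = (142470.7, -94175.3, 152959).
So ∂z/∂x = −n_x/n_z = −0.93143 and ∂z/∂y = −n_y/n_z = 0.61569.
Gradient magnitude |∇z| = √(a² + b²) = √(0.86756 + 0.37907) = 1.11653.
True dip = arctan(1.11653) = 48.2°, dipping toward ESE (azimuth ≈ 123°).

48.2°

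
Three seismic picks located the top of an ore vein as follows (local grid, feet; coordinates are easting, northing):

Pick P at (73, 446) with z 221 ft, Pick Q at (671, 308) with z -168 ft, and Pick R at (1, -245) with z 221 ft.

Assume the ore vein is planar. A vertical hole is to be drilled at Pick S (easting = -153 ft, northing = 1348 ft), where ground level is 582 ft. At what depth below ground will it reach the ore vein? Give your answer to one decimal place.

157.7 ft

Let the plane be z = a·easting + b·northing + c.
Pick Q−Pick P: 598a − 138b = −389;  Pick R−Pick P: −72a − 691b = 0.
Solving gives a = −0.635227, b = 0.066189.
Then c = 221 − a·73 − b·446 = 237.85.
At (-153, 1348): z_contact = 97.19 + 89.22 + 237.85 = 424.26 ft.
Depth below ground = 582 − 424.26 = 157.7 ft.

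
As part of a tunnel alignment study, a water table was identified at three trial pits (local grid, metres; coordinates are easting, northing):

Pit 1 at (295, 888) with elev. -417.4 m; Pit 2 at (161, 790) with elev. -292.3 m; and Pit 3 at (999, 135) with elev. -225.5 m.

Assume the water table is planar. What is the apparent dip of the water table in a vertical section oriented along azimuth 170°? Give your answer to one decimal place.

30.2°

Let the plane be z = a·easting + b·northing + c.
Pit 2−Pit 1: −134a − 98b = 125.1;  Pit 3−Pit 1: 704a − 753b = 191.9.
Solving gives a = −0.44377, b = −0.66974.
Unit vector along 170° is (sin 170°, cos 170°) = (0.1736, -0.9848).
Slope in that direction = a·(0.1736) + b·(-0.9848) = 0.58251.
Apparent dip = arctan|0.58251| = 30.2° (true dip is 38.8°, so apparent ≤ true as expected).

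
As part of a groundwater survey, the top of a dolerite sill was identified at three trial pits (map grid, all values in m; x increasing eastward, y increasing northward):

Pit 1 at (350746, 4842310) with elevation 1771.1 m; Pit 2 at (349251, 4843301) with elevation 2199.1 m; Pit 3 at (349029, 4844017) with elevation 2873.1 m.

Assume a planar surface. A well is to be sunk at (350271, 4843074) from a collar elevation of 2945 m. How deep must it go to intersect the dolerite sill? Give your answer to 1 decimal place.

Let the plane be z = a·x + b·y + c.
Pit 2−Pit 1: −1495a + 991b = 428;  Pit 3−Pit 1: −1717a + 1707b = 1102.
Solving gives a = 0.425068613, b = 1.073135799.
Then c = 1771.1 − a·350746 − b·4842310 = −5343776.23.
At (350271, 4843074): z_contact = 148889.21 + 5197276.09 − 5343776.23 = 2389.07 m.
Depth below ground = 2945 − 2389.07 = 555.9 m.

555.9 m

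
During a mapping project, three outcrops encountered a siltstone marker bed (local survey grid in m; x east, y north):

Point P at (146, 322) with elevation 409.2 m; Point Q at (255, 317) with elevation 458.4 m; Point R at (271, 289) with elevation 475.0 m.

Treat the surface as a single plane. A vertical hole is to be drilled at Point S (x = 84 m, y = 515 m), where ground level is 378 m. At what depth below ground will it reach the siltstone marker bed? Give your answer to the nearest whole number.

62 m

Let the plane be z = a·x + b·y + c.
Point Q−Point P: 109a − 5b = 49.2;  Point R−Point P: 125a − 33b = 65.8.
Solving gives a = 0.43560, b = −0.34394.
Then c = 409.2 − a·146 − b·322 = 456.35.
At (84, 515): z_contact = 36.6 − 177.1 + 456.35 = 315.8 m.
Depth below ground = 378 − 315.8 = 62 m.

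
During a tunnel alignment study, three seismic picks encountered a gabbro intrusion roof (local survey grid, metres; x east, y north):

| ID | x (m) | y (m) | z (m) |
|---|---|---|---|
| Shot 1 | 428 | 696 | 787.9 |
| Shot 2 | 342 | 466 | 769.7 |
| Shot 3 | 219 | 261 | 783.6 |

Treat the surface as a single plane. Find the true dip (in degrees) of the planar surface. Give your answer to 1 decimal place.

Let the plane be z = a·x + b·y + c.
Shot 2−Shot 1: −86a − 230b = −18.2;  Shot 3−Shot 1: −209a − 435b = −4.3.
Solving gives a = −0.64991, b = 0.32214.
Gradient magnitude |∇z| = √(a² + b²) = √(0.42238 + 0.10377) = 0.72536.
True dip = arctan(0.72536) = 36.0°, dipping toward ESE (azimuth ≈ 116°).

36.0°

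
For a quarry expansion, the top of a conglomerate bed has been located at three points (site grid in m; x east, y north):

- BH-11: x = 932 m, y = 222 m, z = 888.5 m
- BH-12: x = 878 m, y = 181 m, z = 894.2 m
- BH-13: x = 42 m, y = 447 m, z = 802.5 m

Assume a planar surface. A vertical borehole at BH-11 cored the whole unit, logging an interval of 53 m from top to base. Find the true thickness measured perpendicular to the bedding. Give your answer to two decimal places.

51.92 m

Let the plane be z = a·x + b·y + c.
BH-12−BH-11: −54a − 41b = 5.7;  BH-13−BH-11: −890a + 225b = −86.
Solving gives a = 0.04612, b = −0.19977.
|∇z| = √(a²+b²) = 0.20503, so dip δ = arctan(0.20503) = 11.59°.
True thickness = vertical thickness × cos δ = 53 × cos 11.59° = 51.92 m.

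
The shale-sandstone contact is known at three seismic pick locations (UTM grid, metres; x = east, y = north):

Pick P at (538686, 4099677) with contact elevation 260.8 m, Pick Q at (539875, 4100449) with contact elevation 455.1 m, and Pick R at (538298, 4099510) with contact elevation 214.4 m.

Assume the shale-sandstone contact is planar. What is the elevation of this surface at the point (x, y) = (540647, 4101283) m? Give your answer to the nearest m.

Let the plane be z = a·x + b·y + c.
Pick Q−Pick P: 1189a + 772b = 194.3;  Pick R−Pick P: −388a − 167b = −46.4.
Solving gives a = 0.03340200, b = 0.20023967.
Then c = 260.8 − a·538686 − b·4099677 = −838650.35.
At (540647, 4101283): z = 18058.7 + 821239.5 − 838650.35 = 647.9 m.

648 m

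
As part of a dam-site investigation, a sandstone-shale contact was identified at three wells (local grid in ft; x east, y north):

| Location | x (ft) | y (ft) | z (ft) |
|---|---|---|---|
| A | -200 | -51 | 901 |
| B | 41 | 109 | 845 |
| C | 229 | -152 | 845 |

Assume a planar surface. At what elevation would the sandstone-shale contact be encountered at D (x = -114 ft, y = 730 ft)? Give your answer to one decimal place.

799.1 ft

Two edge vectors: A→B = (241, 160, -56), A→C = (429, -101, -56).
Normal n = (A→B) × (A→C) = (-14616, -10528, -92981).
So ∂z/∂x = −n_x/n_z = −0.15719 and ∂z/∂y = −n_y/n_z = −0.11323.
Intercept c from A: 901 − 31.44 − 5.77 = 863.79.
At (-114, 730): z = 17.9 − 82.7 + 863.79 = 799.1 ft.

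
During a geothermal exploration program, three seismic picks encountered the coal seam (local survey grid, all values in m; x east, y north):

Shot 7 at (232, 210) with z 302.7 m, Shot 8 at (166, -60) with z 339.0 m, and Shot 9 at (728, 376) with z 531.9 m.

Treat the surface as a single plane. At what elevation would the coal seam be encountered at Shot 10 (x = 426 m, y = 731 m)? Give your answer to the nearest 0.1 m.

269.5 m

Two edge vectors: Shot 7→Shot 8 = (-66, -270, 36.3), Shot 7→Shot 9 = (496, 166, 229.2).
Normal n = (Shot 7→Shot 8) × (Shot 7→Shot 9) = (-67909.8, 33132, 122964).
So ∂z/∂x = −n_x/n_z = 0.55227 and ∂z/∂y = −n_y/n_z = −0.26944.
Intercept c from Shot 7: 302.7 − 128.13 + 56.58 = 231.16.
At (426, 731): z = 235.3 − 197.0 + 231.16 = 269.5 m.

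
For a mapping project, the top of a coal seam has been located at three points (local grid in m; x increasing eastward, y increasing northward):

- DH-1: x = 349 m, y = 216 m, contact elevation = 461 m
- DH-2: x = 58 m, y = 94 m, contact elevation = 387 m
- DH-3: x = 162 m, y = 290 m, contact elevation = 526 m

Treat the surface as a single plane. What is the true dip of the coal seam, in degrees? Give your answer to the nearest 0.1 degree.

36.5°

Let the plane be z = a·x + b·y + c.
DH-2−DH-1: −291a − 122b = −74;  DH-3−DH-1: −187a + 74b = 65.
Solving gives a = −0.05534, b = 0.73855.
Gradient magnitude |∇z| = √(a² + b²) = √(0.00306 + 0.54545) = 0.74062.
True dip = arctan(0.74062) = 36.5°, dipping toward S (azimuth ≈ 176°).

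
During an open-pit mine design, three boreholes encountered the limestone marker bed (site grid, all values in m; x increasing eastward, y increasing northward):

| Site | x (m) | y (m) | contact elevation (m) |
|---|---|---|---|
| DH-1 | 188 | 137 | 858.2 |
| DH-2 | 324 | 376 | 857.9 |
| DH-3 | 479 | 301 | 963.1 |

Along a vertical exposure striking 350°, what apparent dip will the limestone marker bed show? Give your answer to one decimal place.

21.4°

Let the plane be z = a·x + b·y + c.
DH-2−DH-1: 136a + 239b = −0.3;  DH-3−DH-1: 291a + 164b = 104.9.
Solving gives a = 0.53170, b = −0.30381.
Unit vector along 350° is (sin 350°, cos 350°) = (-0.1736, 0.9848).
Slope in that direction = a·(-0.1736) + b·(0.9848) = −0.39153.
Apparent dip = arctan|0.39153| = 21.4° (true dip is 31.5°, so apparent ≤ true as expected).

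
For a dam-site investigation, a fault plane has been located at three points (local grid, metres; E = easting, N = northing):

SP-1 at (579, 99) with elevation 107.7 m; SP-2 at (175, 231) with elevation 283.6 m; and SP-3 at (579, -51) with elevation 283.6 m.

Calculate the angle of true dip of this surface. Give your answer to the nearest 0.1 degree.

55.0°

Let the plane be z = a·E + b·N + c.
SP-2−SP-1: −404a + 132b = 175.9;  SP-3−SP-1: 0a − 150b = 175.9.
Solving gives a = −0.81854, b = −1.17267.
Gradient magnitude |∇z| = √(a² + b²) = √(0.67002 + 1.37515) = 1.43009.
True dip = arctan(1.43009) = 55.0°, dipping toward NE (azimuth ≈ 035°).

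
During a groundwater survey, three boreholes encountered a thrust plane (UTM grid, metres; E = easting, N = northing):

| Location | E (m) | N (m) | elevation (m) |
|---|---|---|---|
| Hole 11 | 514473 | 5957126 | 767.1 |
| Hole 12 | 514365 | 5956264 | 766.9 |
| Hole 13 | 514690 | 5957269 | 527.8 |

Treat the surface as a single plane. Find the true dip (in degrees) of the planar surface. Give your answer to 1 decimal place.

Let the plane be z = a·E + b·N + c.
Hole 12−Hole 11: −108a − 862b = −0.2;  Hole 13−Hole 11: 217a + 143b = −239.3.
Solving gives a = −1.20217, b = 0.15085.
Gradient magnitude |∇z| = √(a² + b²) = √(1.44522 + 0.02276) = 1.21160.
True dip = arctan(1.21160) = 50.5°, dipping toward E (azimuth ≈ 097°).

50.5°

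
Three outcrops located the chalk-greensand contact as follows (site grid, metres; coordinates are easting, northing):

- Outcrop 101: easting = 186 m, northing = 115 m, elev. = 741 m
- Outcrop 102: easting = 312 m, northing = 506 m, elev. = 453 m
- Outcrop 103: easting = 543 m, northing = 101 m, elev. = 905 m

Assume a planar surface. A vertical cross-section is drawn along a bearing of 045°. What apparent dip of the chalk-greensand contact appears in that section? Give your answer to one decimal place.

17.6°

Let the plane be z = a·easting + b·northing + c.
Outcrop 102−Outcrop 101: 126a + 391b = −288;  Outcrop 103−Outcrop 101: 357a − 14b = 164.
Solving gives a = 0.42513, b = −0.87357.
Unit vector along 045° is (sin 45°, cos 45°) = (0.7071, 0.7071).
Slope in that direction = a·(0.7071) + b·(0.7071) = −0.31710.
Apparent dip = arctan|0.31710| = 17.6° (true dip is 44.2°, so apparent ≤ true as expected).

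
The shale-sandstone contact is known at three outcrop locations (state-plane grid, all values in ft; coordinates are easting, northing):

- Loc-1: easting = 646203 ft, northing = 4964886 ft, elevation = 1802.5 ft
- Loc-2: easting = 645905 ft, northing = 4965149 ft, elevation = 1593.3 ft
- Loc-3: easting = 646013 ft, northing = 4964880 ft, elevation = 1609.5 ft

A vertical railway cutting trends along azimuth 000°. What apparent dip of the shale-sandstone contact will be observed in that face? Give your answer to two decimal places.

Let the plane be z = a·easting + b·northing + c.
Loc-2−Loc-1: −298a + 263b = −209.2;  Loc-3−Loc-1: −190a − 6b = −193.
Solving gives a = 1.00495, b = 0.34325.
Unit vector along 000° is (sin 0°, cos 0°) = (0.0000, 1.0000).
Slope in that direction = a·(0.0000) + b·(1.0000) = 0.34325.
Apparent dip = arctan|0.34325| = 18.94° (true dip is 46.7°, so apparent ≤ true as expected).

18.94°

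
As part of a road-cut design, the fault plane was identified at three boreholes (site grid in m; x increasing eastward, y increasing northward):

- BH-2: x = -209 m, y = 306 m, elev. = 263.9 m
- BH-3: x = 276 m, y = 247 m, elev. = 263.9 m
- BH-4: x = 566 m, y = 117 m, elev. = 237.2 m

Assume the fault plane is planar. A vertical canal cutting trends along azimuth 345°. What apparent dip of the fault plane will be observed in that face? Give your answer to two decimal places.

14.76°

Let the plane be z = a·x + b·y + c.
BH-3−BH-2: 485a − 59b = 0;  BH-4−BH-2: 775a − 189b = −26.7.
Solving gives a = 0.03429, b = 0.28188.
Unit vector along 345° is (sin 345°, cos 345°) = (-0.2588, 0.9659).
Slope in that direction = a·(-0.2588) + b·(0.9659) = 0.26340.
Apparent dip = arctan|0.26340| = 14.76° (true dip is 15.9°, so apparent ≤ true as expected).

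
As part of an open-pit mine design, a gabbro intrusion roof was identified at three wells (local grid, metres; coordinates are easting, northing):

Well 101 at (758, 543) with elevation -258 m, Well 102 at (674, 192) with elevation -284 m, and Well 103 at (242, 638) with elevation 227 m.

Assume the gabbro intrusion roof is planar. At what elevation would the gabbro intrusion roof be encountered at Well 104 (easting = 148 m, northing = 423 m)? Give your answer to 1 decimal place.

248.8 m

Let the plane be z = a·easting + b·northing + c.
Well 102−Well 101: −84a − 351b = −26;  Well 103−Well 101: −516a + 95b = 485.
Solving gives a = −0.88719, b = 0.28639.
Then c = -258 − a·758 − b·543 = 258.98.
At (148, 423): z = −131.3 + 121.1 + 258.98 = 248.8 m.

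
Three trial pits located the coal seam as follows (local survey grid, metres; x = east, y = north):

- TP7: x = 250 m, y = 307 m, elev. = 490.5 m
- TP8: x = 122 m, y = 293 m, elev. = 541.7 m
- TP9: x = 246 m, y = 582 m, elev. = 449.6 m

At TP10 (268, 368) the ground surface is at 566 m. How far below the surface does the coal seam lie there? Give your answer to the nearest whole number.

Two edge vectors: TP7→TP8 = (-128, -14, 51.2), TP7→TP9 = (-4, 275, -40.9).
Normal n = (TP7→TP8) × (TP7→TP9) = (-13507.4, -5440, -35256).
So ∂z/∂x = −n_x/n_z = −0.38312 and ∂z/∂y = −n_y/n_z = −0.15430.
Intercept c from TP7: 490.5 + 95.78 + 47.37 = 633.65.
At (268, 368): z_contact = −102.7 − 56.8 + 633.65 = 474.2 m.
Depth below ground = 566 − 474.2 = 92 m.

92 m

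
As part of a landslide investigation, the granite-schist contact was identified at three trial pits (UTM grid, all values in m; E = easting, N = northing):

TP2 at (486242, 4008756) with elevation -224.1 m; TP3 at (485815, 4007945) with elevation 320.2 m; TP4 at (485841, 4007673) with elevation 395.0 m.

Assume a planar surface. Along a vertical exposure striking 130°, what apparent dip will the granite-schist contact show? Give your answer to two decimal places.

Let the plane be z = a·E + b·N + c.
TP3−TP2: −427a − 811b = 544.3;  TP4−TP2: −401a − 1083b = 619.1.
Solving gives a = −0.63679, b = −0.33587.
Unit vector along 130° is (sin 130°, cos 130°) = (0.7660, -0.6428).
Slope in that direction = a·(0.7660) + b·(-0.6428) = −0.27192.
Apparent dip = arctan|0.27192| = 15.21° (true dip is 35.8°, so apparent ≤ true as expected).

15.21°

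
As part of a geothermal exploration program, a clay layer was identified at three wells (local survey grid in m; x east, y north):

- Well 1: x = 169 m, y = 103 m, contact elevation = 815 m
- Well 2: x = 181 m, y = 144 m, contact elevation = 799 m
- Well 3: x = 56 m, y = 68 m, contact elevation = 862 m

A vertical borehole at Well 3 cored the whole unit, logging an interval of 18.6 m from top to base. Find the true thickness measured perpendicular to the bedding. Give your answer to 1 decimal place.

Let the plane be z = a·x + b·y + c.
Well 2−Well 1: 12a + 41b = −16;  Well 3−Well 1: −113a − 35b = 47.
Solving gives a = −0.32447, b = −0.29528.
|∇z| = √(a²+b²) = 0.43871, so dip δ = arctan(0.43871) = 23.69°.
True thickness = vertical thickness × cos δ = 18.6 × cos 23.69° = 17.0 m.

17.0 m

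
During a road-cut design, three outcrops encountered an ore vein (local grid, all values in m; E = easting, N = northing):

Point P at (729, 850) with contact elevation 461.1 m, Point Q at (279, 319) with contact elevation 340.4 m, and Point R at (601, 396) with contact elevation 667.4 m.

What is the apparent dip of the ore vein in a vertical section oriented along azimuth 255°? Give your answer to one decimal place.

Two edge vectors: Point P→Point Q = (-450, -531, -120.7), Point P→Point R = (-128, -454, 206.3).
Normal n = (Point P→Point Q) × (Point P→Point R) = (-164343.1, 108284.6, 136332).
So ∂z/∂E = −n_x/n_z = 1.20546 and ∂z/∂N = −n_y/n_z = −0.79427.
Unit vector along 255° is (sin 255°, cos 255°) = (-0.9659, -0.2588).
Slope in that direction = a·(-0.9659) + b·(-0.2588) = −0.95881.
Apparent dip = arctan|0.95881| = 43.8° (true dip is 55.3°, so apparent ≤ true as expected).

43.8°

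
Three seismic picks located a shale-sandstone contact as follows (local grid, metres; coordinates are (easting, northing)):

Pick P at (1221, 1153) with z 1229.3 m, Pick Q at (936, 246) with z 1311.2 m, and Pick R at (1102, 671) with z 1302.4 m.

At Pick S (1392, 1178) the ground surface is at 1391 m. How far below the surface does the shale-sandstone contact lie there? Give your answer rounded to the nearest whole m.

Two edge vectors: Pick P→Pick Q = (-285, -907, 81.9), Pick P→Pick R = (-119, -482, 73.1).
Normal n = (Pick P→Pick Q) × (Pick P→Pick R) = (-26825.9, 11087.4, 29437).
So ∂z/∂E = −n_x/n_z = 0.91130 and ∂z/∂N = −n_y/n_z = −0.37665.
Intercept c from Pick P: 1229.3 − 1112.70 + 434.28 = 550.88.
At (1392, 1178): z_contact = 1268.5 − 443.7 + 550.88 = 1375.7 m.
Depth below ground = 1391 − 1375.7 = 15 m.

15 m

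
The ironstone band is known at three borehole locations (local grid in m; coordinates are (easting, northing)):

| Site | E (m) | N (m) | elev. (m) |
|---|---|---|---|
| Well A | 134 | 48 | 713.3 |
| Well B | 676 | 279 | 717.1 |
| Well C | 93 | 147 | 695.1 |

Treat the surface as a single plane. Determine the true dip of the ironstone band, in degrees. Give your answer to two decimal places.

Let the plane be z = a·E + b·N + c.
Well B−Well A: 542a + 231b = 3.8;  Well C−Well A: −41a + 99b = −18.2.
Solving gives a = 0.07256, b = −0.15379.
Gradient magnitude |∇z| = √(a² + b²) = √(0.00526 + 0.02365) = 0.17005.
True dip = arctan(0.17005) = 9.65°, dipping toward NNW (azimuth ≈ 335°).

9.65°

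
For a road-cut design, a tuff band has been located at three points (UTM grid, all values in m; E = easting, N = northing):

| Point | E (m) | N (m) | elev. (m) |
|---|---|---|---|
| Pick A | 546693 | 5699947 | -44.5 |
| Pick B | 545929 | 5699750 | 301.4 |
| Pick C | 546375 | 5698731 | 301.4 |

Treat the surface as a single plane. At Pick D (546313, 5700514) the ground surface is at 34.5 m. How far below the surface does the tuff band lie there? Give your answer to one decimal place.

25.4 m

Two edge vectors: Pick A→Pick B = (-764, -197, 345.9), Pick A→Pick C = (-318, -1216, 345.9).
Normal n = (Pick A→Pick B) × (Pick A→Pick C) = (352472.1, 154271.4, 866378).
So ∂z/∂E = −n_x/n_z = −0.406834084 and ∂z/∂N = −n_y/n_z = −0.178064771.
Intercept c from Pick A: -44.5 + 222413.35 + 1014959.76 = 1237328.60.
At (546313, 5700514): z_contact = −222258.75 − 1015060.72 + 1237328.60 = 9.13 m.
Depth below ground = 34.5 − 9.13 = 25.4 m.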